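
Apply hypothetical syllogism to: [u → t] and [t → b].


Hypothetical syllogism: from (P → Q) and (Q → R), infer (P → R).
Chain the two implications through the shared middle term 't'.

u → b


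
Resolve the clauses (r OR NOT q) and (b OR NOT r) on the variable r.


The clauses contain complementary literals r and NOTr.
Resolution eliminates this pair and disjoins the remaining literals (merging duplicates).

(NOT q OR b)


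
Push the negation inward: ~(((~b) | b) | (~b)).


De Morgan: the negation of a disjunction is the conjunction of the negations.
Distribute ~ across |, flipping it to &, and negate each literal.

(b & (~b)) & b


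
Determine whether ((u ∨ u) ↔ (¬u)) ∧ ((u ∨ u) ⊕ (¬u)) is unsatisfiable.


Truth table over {u}:
u | φ
-----
F | F
T | F
Every row is false.

Yes, it is a contradiction.


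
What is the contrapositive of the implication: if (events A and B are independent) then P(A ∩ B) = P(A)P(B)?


The contrapositive of (P → Q) is (¬Q → ¬P); it is logically equivalent to the original.
Here P = '(events A and B are independent)' and Q = 'P(A ∩ B) = P(A)P(B)'.

If not (P(A ∩ B) = P(A)P(B)), then not ((events A and B are independent)).


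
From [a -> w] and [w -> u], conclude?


Hypothetical syllogism: from (P → Q) and (Q → R), infer (P → R).
Chain the two implications through the shared middle term 'w'.

a -> u


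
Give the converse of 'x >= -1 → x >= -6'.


The converse of (P → Q) is (Q → P). It is not in general equivalent to the original.
Here P = 'x >= -1' and Q = 'x >= -6'.

If x >= -6, then x >= -1.


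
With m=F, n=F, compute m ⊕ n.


Substitute m=F, n=F:
m ⊕ n = F ⊕ F = F

F


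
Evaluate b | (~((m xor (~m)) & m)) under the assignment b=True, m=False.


Substitute b=True, m=False:
~m = True
m xor (~m) = False xor True = True
(m xor (~m)) & m = True & False = False
~((m xor (~m)) & m) = True
b | (~((m xor (~m)) & m)) = True | True = True

True


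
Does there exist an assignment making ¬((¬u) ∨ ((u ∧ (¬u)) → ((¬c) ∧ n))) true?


Check all 8 assignments over {c, n, u}:
c | n | u | φ
-------------
F | F | F | F
T | F | F | F
F | T | F | F
T | T | F | F
F | F | T | F
T | F | T | F
F | T | T | F
T | T | T | F
No assignment makes the formula true.

Unsatisfiable.


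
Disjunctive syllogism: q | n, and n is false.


Disjunctive syllogism: from (P ∨ Q) and ¬P, infer Q.
One disjunct, 'n', is ruled out; the other must hold.

q


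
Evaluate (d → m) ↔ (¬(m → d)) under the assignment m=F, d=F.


Substitute m=F, d=F:
d → m = F → F = T
m → d = F → F = T
¬(m → d) = F
(d → m) ↔ (¬(m → d)) = T ↔ F = F

F


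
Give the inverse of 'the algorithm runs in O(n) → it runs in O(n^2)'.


The inverse of (P → Q) is (¬P → ¬Q). It is equivalent to the converse, not to the original.
Here P = 'the algorithm runs in O(n)' and Q = 'it runs in O(n^2)'.

If not (the algorithm runs in O(n)), then not (it runs in O(n^2)).


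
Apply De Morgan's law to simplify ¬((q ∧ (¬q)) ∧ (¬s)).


De Morgan: the negation of a conjunction is the disjunction of the negations.
Distribute ¬ across ∧, flipping it to ∨, and negate each literal.

((¬q) ∨ q) ∨ s


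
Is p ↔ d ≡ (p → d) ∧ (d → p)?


Compare truth tables:
d | p | φ | ψ
-------------
F | F | T | T
T | F | F | F
F | T | F | F
T | T | T | T
The columns φ and ψ agree on every row.

Yes, they are logically equivalent.


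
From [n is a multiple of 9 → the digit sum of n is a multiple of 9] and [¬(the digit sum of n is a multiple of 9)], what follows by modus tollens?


Modus tollens: from (P → Q) and ¬Q, infer ¬P.
Q = 'the digit sum of n is a multiple of 9' is denied; since P → Q, P must also fail.

Not (n is a multiple of 9).


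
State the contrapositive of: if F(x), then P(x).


The contrapositive of (P → Q) is (¬Q → ¬P); it is logically equivalent to the original.
Here P = 'F(x)' and Q = 'P(x)'.

If not (P(x)), then not (F(x)).


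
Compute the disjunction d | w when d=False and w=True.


Disjunction is false only when both operands are false.
Substitute: d=False, w=True.
False | True evaluates to True.

True


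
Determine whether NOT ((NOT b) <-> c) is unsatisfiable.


Truth table over {b, c}:
b | c | φ
---------
F | F | T
T | F | F
F | T | F
T | T | T
Satisfying assignment at row 1: b=F, c=F gives T.

No, it is not a contradiction.


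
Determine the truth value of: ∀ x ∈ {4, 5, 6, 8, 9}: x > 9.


Evaluate the predicate on each element: 4:F, 5:F, 6:F, 8:F, 9:F.
Counterexample x = 4 fails the predicate.

F


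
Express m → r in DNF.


Step 1: Rewrite m → r as ¬m ∨ r.

(¬m) ∨ r


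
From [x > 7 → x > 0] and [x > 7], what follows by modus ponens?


Modus ponens: from (P → Q) and P, infer Q.
P = 'x > 7' is asserted, and P → Q holds, so Q follows.

x > 0.


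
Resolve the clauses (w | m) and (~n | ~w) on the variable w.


The clauses contain complementary literals w and ~w.
Resolution eliminates this pair and disjoins the remaining literals (merging duplicates).

(m | ~n)


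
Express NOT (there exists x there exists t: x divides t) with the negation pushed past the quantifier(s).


Negation flips each quantifier (∀↔∃) and negates the inner predicate.
¬(there exists x there exists t: φ) = for all x for all t: ¬φ.

for all x for all t: NOT(x divides t)


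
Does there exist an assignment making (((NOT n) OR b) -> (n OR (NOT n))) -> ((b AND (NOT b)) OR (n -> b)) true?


Search for a satisfying assignment over {b, n}.
Try b=F, n=F: the formula evaluates to T.
A satisfying assignment exists.

Satisfiable.


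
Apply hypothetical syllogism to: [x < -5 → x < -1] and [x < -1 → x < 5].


Hypothetical syllogism: from (P → Q) and (Q → R), infer (P → R).
Chain the two implications through the shared middle term 'x < -1'.

x < -5 → x < 5


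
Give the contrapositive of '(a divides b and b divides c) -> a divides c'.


The contrapositive of (P → Q) is (¬Q → ¬P); it is logically equivalent to the original.
Here P = '(a divides b and b divides c)' and Q = 'a divides c'.

If not (a divides c), then not ((a divides b and b divides c)).


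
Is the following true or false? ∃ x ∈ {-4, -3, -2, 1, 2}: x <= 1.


Evaluate the predicate on each element: -4:T, -3:T, -2:T, 1:T, 2:F.
Witness x = -4 satisfies the predicate.

T


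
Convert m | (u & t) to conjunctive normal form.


Step 1: Distribute ∨ over ∧: m ∨ (u ∧ t) = (m ∨ u) ∧ (m ∨ t).

(m | u) & (m | t)


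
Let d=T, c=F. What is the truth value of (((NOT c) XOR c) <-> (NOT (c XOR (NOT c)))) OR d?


Substitute d=T, c=F:
NOT c = T
(NOT c) XOR c = T XOR F = T
NOT c = T
c XOR (NOT c) = F XOR T = T
NOT (c XOR (NOT c)) = F
((NOT c) XOR c) <-> (NOT (c XOR (NOT c))) = T <-> F = F
(((NOT c) XOR c) <-> (NOT (c XOR (NOT c)))) OR d = F OR T = T

T


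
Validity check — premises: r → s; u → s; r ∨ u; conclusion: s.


This matches the form of proof by cases: the conclusion follows in every model of the premises.

Valid.


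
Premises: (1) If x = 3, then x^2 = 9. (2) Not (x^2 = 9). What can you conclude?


Modus tollens: from (P → Q) and ¬Q, infer ¬P.
Q = 'x^2 = 9' is denied; since P → Q, P must also fail.

Not (x = 3).


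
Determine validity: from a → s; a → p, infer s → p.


This is (no valid rule). There exist truth assignments where the premises are all true but the conclusion is false.

Invalid.


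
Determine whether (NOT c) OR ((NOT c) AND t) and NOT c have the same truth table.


Compare truth tables:
c | t | φ | ψ
-------------
F | F | T | T
T | F | F | F
F | T | T | T
T | T | F | F
The columns φ and ψ agree on every row.

Yes, they are logically equivalent.


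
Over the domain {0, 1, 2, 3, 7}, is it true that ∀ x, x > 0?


Evaluate the predicate on each element: 0:F, 1:T, 2:T, 3:T, 7:T.
Counterexample x = 0 fails the predicate.

F


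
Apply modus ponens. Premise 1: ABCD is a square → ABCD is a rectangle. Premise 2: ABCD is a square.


Modus ponens: from (P → Q) and P, infer Q.
P = 'ABCD is a square' is asserted, and P → Q holds, so Q follows.

ABCD is a rectangle.


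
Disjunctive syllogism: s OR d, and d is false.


Disjunctive syllogism: from (P ∨ Q) and ¬P, infer Q.
One disjunct, 'd', is ruled out; the other must hold.

s


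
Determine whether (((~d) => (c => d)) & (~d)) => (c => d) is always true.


Build the truth table over {c, d}:
c | d | φ
---------
False | False | True
True | False | True
False | True | True
True | True | True
Every row evaluates to true.

Yes, it is a tautology.


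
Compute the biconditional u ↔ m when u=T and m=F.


Biconditional is true when both operands have the same truth value.
Substitute: u=T, m=F.
T ↔ F evaluates to F.

F


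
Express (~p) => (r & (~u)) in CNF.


Step 1: Rewrite (¬p) → (r ∧ (¬u)) as ¬(¬p) ∨ (r ∧ (¬u)).
Step 2: Distribute ∨ over ∧.
Step 3: Eliminate any double negations (¬¬X = X).

(p | r) & (p | (~u))


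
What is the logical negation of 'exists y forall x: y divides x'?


Negation flips each quantifier (∀↔∃) and negates the inner predicate.
¬(exists y forall x: φ) = forall y exists x: ¬φ.

forall y exists x: ~(y divides x)


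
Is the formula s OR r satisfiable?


Search for a satisfying assignment over {r, s}.
Try r=T, s=F: the formula evaluates to T.
A satisfying assignment exists.

Satisfiable.


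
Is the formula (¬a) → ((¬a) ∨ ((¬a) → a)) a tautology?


Build the truth table over {a}:
a | φ
-----
F | T
T | T
Every row evaluates to true.

Yes, it is a tautology.


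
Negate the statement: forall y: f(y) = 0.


¬(forall x: φ) = exists x: ¬φ, and ¬(exists x: φ) = forall x: ¬φ.
Apply to the universal statement.

exists y: ~(f(y) = 0)


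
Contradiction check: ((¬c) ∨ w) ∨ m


Truth table over {c, m, w}:
c | m | w | φ
-------------
F | F | F | T
T | F | F | F
F | T | F | T
T | T | F | T
F | F | T | T
T | F | T | T
F | T | T | T
T | T | T | T
Satisfying assignment at row 1: c=F, m=F, w=F gives T.

No, it is not a contradiction.


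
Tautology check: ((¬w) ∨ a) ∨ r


Build the truth table over {a, r, w}:
a | r | w | φ
-------------
F | F | F | T
T | F | F | T
F | T | F | T
T | T | F | T
F | F | T | F
T | F | T | T
F | T | T | T
T | T | T | T
Counterexample at row 5: with a=F, r=F, w=T, the formula is F.

No, it is not a tautology.


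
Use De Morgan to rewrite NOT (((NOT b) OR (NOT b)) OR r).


De Morgan: the negation of a disjunction is the conjunction of the negations.
Distribute NOT across OR, flipping it to AND, and negate each literal.

(b AND b) AND (NOT r)


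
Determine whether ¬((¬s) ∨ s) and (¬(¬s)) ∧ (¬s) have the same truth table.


Compare truth tables:
s | φ | ψ
---------
F | F | F
T | F | F
The columns φ and ψ agree on every row.

Yes, they are logically equivalent.


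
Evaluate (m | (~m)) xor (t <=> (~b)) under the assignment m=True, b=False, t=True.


Substitute m=True, b=False, t=True:
~m = False
m | (~m) = True | False = True
~b = True
t <=> (~b) = True <=> True = True
(m | (~m)) xor (t <=> (~b)) = True xor True = False

False


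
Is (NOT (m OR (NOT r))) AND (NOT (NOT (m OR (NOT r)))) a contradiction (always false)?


Truth table over {m, r}:
m | r | φ
---------
F | F | F
T | F | F
F | T | F
T | T | F
Every row is false.

Yes, it is a contradiction.


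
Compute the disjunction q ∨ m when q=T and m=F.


Disjunction is false only when both operands are false.
Substitute: q=T, m=F.
T ∨ F evaluates to T.

T


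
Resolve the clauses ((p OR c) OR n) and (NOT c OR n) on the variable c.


The clauses contain complementary literals c and NOTc.
Resolution eliminates this pair and disjoins the remaining literals (merging duplicates).

(n OR p)


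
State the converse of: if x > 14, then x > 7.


The converse of (P → Q) is (Q → P). It is not in general equivalent to the original.
Here P = 'x > 14' and Q = 'x > 7'.

If x > 7, then x > 14.


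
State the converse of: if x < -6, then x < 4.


The converse of (P → Q) is (Q → P). It is not in general equivalent to the original.
Here P = 'x < -6' and Q = 'x < 4'.

If x < 4, then x < -6.


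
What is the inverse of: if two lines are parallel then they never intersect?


The inverse of (P → Q) is (¬P → ¬Q). It is equivalent to the converse, not to the original.
Here P = 'two lines are parallel' and Q = 'they never intersect'.

If not (two lines are parallel), then not (they never intersect).


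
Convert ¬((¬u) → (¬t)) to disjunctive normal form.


Step 1: Rewrite implication then negate: ¬(¬(¬u) ∨ (¬t)) = (¬u) ∧ ¬(¬t).
Step 2: Eliminate any double negations (¬¬X = X).

(¬u) ∧ t


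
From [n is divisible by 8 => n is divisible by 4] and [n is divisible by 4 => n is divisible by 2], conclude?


Hypothetical syllogism: from (P → Q) and (Q → R), infer (P → R).
Chain the two implications through the shared middle term 'n is divisible by 4'.

n is divisible by 8 => n is divisible by 2


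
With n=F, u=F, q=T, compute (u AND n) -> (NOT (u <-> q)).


Substitute n=F, u=F, q=T:
u AND n = F AND F = F
u <-> q = F <-> T = F
NOT (u <-> q) = T
(u AND n) -> (NOT (u <-> q)) = F -> T = T

T


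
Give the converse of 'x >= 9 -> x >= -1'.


The converse of (P → Q) is (Q → P). It is not in general equivalent to the original.
Here P = 'x >= 9' and Q = 'x >= -1'.

If x >= -1, then x >= 9.


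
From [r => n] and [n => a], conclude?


Hypothetical syllogism: from (P → Q) and (Q → R), infer (P → R).
Chain the two implications through the shared middle term 'n'.

r => a


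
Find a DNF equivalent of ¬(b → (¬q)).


Step 1: Rewrite implication then negate: ¬(¬b ∨ (¬q)) = b ∧ ¬(¬q).
Step 2: Eliminate any double negations (¬¬X = X).

b ∧ q


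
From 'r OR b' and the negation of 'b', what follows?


Disjunctive syllogism: from (P ∨ Q) and ¬P, infer Q.
One disjunct, 'b', is ruled out; the other must hold.

r


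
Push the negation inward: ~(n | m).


De Morgan: the negation of a disjunction is the conjunction of the negations.
Distribute ~ across |, flipping it to &, and negate each literal.

(~n) & (~m)


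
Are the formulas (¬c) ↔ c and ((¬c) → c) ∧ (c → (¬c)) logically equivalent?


Compare truth tables:
c | φ | ψ
---------
F | F | F
T | F | F
The columns φ and ψ agree on every row.

Yes, they are logically equivalent.


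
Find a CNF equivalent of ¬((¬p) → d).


Step 1: Rewrite (¬p) → d as ¬(¬p) ∨ d.
Step 2: Negate: ¬(¬(¬p) ∨ d) = (¬p) ∧ ¬d (De Morgan + double negation).

(¬p) ∧ (¬d)


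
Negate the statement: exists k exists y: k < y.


Negation flips each quantifier (∀↔∃) and negates the inner predicate.
¬(exists k exists y: φ) = forall k forall y: ¬φ.

forall k forall y: ~(k < y)


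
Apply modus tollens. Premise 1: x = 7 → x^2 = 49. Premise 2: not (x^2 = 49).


Modus tollens: from (P → Q) and ¬Q, infer ¬P.
Q = 'x^2 = 49' is denied; since P → Q, P must also fail.

Not (x = 7).


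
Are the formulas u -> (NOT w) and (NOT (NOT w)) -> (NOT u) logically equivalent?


Compare truth tables:
u | w | φ | ψ
-------------
F | F | T | T
T | F | T | T
F | T | T | T
T | T | F | F
The columns φ and ψ agree on every row.

Yes, they are logically equivalent.


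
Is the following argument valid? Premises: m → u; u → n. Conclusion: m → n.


This matches the form of hypothetical syllogism: the conclusion follows in every model of the premises.

Valid.


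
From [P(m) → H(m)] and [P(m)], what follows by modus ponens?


Modus ponens: from (P → Q) and P, infer Q.
P = 'P(m)' is asserted, and P → Q holds, so Q follows.

H(m).


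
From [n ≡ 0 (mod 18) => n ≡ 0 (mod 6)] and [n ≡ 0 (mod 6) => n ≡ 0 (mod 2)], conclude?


Hypothetical syllogism: from (P → Q) and (Q → R), infer (P → R).
Chain the two implications through the shared middle term 'n ≡ 0 (mod 6)'.

n ≡ 0 (mod 18) => n ≡ 0 (mod 2)


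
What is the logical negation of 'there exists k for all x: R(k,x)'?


Negation flips each quantifier (∀↔∃) and negates the inner predicate.
¬(there exists k for all x: φ) = for all k there exists x: ¬φ.

for all k there exists x: NOT(R(k,x))


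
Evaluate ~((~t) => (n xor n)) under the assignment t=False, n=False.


Substitute t=False, n=False:
~t = True
n xor n = False xor False = False
(~t) => (n xor n) = True => False = False
~((~t) => (n xor n)) = True

True


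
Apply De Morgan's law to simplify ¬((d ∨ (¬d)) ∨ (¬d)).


De Morgan: the negation of a disjunction is the conjunction of the negations.
Distribute ¬ across ∨, flipping it to ∧, and negate each literal.

((¬d) ∧ d) ∧ d


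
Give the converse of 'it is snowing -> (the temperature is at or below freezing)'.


The converse of (P → Q) is (Q → P). It is not in general equivalent to the original.
Here P = 'it is snowing' and Q = '(the temperature is at or below freezing)'.

If (the temperature is at or below freezing), then it is snowing.


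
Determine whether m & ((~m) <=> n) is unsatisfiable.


Truth table over {m, n}:
m | n | φ
---------
False | False | False
True | False | True
False | True | False
True | True | False
Satisfying assignment at row 2: m=True, n=False gives True.

No, it is not a contradiction.


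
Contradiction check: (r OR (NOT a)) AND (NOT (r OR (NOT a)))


Truth table over {a, r}:
a | r | φ
---------
F | F | F
T | F | F
F | T | F
T | T | F
Every row is false.

Yes, it is a contradiction.


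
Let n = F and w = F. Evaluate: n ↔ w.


Biconditional is true when both operands have the same truth value.
Substitute: n=F, w=F.
F ↔ F evaluates to T.

T


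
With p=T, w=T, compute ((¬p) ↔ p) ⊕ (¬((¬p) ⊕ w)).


Substitute p=T, w=T:
¬p = F
(¬p) ↔ p = F ↔ T = F
¬p = F
(¬p) ⊕ w = F ⊕ T = T
¬((¬p) ⊕ w) = F
((¬p) ↔ p) ⊕ (¬((¬p) ⊕ w)) = F ⊕ F = F

F


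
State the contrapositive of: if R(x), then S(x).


The contrapositive of (P → Q) is (¬Q → ¬P); it is logically equivalent to the original.
Here P = 'R(x)' and Q = 'S(x)'.

If not (S(x)), then not (R(x)).


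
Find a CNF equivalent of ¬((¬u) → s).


Step 1: Rewrite (¬u) → s as ¬(¬u) ∨ s.
Step 2: Negate: ¬(¬(¬u) ∨ s) = (¬u) ∧ ¬s (De Morgan + double negation).

(¬u) ∧ (¬s)


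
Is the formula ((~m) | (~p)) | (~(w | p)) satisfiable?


Search for a satisfying assignment over {m, p, w}.
Try m=False, p=False, w=False: the formula evaluates to True.
A satisfying assignment exists.

Satisfiable.


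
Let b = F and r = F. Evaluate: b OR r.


Disjunction is false only when both operands are false.
Substitute: b=F, r=F.
F OR F evaluates to F.

F


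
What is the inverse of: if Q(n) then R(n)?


The inverse of (P → Q) is (¬P → ¬Q). It is equivalent to the converse, not to the original.
Here P = 'Q(n)' and Q = 'R(n)'.

If not (Q(n)), then not (R(n)).


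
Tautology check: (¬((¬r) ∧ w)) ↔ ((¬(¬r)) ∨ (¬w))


Build the truth table over {r, w}:
r | w | φ
---------
F | F | T
T | F | T
F | T | T
T | T | T
Every row evaluates to true.

Yes, it is a tautology.


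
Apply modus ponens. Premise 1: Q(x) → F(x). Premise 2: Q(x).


Modus ponens: from (P → Q) and P, infer Q.
P = 'Q(x)' is asserted, and P → Q holds, so Q follows.

F(x).


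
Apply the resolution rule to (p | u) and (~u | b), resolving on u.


The clauses contain complementary literals u and ~u.
Resolution eliminates this pair and disjoins the remaining literals (merging duplicates).

(p | b)


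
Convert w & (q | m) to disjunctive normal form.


Step 1: Distribute ∧ over ∨: w ∧ (q ∨ m) = (w ∧ q) ∨ (w ∧ m).

(w & q) | (w & m)


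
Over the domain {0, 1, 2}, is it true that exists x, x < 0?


Evaluate the predicate on each element: 0:False, 1:False, 2:False.
No element satisfies the predicate.

False


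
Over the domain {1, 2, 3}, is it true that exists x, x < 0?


Evaluate the predicate on each element: 1:False, 2:False, 3:False.
No element satisfies the predicate.

False


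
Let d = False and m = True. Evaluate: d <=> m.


Biconditional is true when both operands have the same truth value.
Substitute: d=False, m=True.
False <=> True evaluates to False.

False


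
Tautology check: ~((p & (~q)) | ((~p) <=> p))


Build the truth table over {p, q}:
p | q | φ
---------
False | False | True
True | False | False
False | True | True
True | True | True
Counterexample at row 2: with p=True, q=False, the formula is False.

No, it is not a tautology.


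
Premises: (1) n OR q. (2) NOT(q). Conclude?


Disjunctive syllogism: from (P ∨ Q) and ¬P, infer Q.
One disjunct, 'q', is ruled out; the other must hold.

n


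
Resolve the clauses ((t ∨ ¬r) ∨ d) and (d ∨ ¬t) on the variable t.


The clauses contain complementary literals t and ¬t.
Resolution eliminates this pair and disjoins the remaining literals (merging duplicates).

(d ∨ ¬r)


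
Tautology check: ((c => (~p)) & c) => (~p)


Build the truth table over {c, p}:
c | p | φ
---------
False | False | True
True | False | True
False | True | True
True | True | True
Every row evaluates to true.

Yes, it is a tautology.


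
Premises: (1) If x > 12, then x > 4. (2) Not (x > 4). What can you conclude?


Modus tollens: from (P → Q) and ¬Q, infer ¬P.
Q = 'x > 4' is denied; since P → Q, P must also fail.

Not (x > 12).


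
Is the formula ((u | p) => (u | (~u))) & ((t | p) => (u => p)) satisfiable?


Search for a satisfying assignment over {p, t, u}.
Try p=False, t=False, u=False: the formula evaluates to True.
A satisfying assignment exists.

Satisfiable.


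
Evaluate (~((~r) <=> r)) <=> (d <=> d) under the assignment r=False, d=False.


Substitute r=False, d=False:
~r = True
(~r) <=> r = True <=> False = False
~((~r) <=> r) = True
d <=> d = False <=> False = True
(~((~r) <=> r)) <=> (d <=> d) = True <=> True = True

True


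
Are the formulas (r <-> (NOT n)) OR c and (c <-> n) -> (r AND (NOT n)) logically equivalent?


Compare truth tables:
c | n | r | φ | ψ
-----------------
F | F | F | F | F
T | F | F | T | T
F | T | F | T | T
T | T | F | T | F
F | F | T | T | T
T | F | T | T | T
F | T | T | F | T
T | T | T | T | F
They differ at row 4 (c=T, n=T, r=F): φ=T but ψ=F.

No, they are not logically equivalent.


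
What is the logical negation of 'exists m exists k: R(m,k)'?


Negation flips each quantifier (∀↔∃) and negates the inner predicate.
¬(exists m exists k: φ) = forall m forall k: ¬φ.

forall m forall k: ~(R(m,k))


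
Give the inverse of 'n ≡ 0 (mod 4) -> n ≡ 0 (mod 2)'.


The inverse of (P → Q) is (¬P → ¬Q). It is equivalent to the converse, not to the original.
Here P = 'n ≡ 0 (mod 4)' and Q = 'n ≡ 0 (mod 2)'.

If not (n ≡ 0 (mod 4)), then not (n ≡ 0 (mod 2)).


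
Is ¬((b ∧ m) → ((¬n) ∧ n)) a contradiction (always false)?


Truth table over {b, m, n}:
b | m | n | φ
-------------
F | F | F | F
T | F | F | F
F | T | F | F
T | T | F | T
F | F | T | F
T | F | T | F
F | T | T | F
T | T | T | T
Satisfying assignment at row 4: b=T, m=T, n=F gives T.

No, it is not a contradiction.


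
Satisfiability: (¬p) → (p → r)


Search for a satisfying assignment over {p, r}.
Try p=F, r=F: the formula evaluates to T.
A satisfying assignment exists.

Satisfiable.


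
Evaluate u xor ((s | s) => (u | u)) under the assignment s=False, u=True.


Substitute s=False, u=True:
s | s = False | False = False
u | u = True | True = True
(s | s) => (u | u) = False => True = True
u xor ((s | s) => (u | u)) = True xor True = False

False


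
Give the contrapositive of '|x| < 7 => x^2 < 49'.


The contrapositive of (P → Q) is (¬Q → ¬P); it is logically equivalent to the original.
Here P = '|x| < 7' and Q = 'x^2 < 49'.

If not (x^2 < 49), then not (|x| < 7).


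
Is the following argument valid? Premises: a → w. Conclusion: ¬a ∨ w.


This matches the form of material implication: the conclusion follows in every model of the premises.

Valid.


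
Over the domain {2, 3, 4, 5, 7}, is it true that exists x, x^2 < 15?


Evaluate the predicate on each element: 2:True, 3:True, 4:False, 5:False, 7:False.
Witness x = 2 satisfies the predicate.

True


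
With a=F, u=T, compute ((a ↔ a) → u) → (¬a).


Substitute a=F, u=T:
a ↔ a = F ↔ F = T
(a ↔ a) → u = T → T = T
¬a = T
((a ↔ a) → u) → (¬a) = T → T = T

T


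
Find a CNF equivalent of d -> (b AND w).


Step 1: Rewrite d → (b ∧ w) as ¬d ∨ (b ∧ w).
Step 2: Distribute ∨ over ∧.

((NOT d) OR b) AND ((NOT d) OR w)


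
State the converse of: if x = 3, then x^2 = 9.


The converse of (P → Q) is (Q → P). It is not in general equivalent to the original.
Here P = 'x = 3' and Q = 'x^2 = 9'.

If x^2 = 9, then x = 3.


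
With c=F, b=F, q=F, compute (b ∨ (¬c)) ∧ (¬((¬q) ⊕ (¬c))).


Substitute c=F, b=F, q=F:
¬c = T
b ∨ (¬c) = F ∨ T = T
¬q = T
¬c = T
(¬q) ⊕ (¬c) = T ⊕ T = F
¬((¬q) ⊕ (¬c)) = T
(b ∨ (¬c)) ∧ (¬((¬q) ⊕ (¬c))) = T ∧ T = T

T


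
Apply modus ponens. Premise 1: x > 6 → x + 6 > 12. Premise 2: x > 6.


Modus ponens: from (P → Q) and P, infer Q.
P = 'x > 6' is asserted, and P → Q holds, so Q follows.

x + 6 > 12.


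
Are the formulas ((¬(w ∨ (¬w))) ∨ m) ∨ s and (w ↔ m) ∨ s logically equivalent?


Compare truth tables:
m | s | w | φ | ψ
-----------------
F | F | F | F | T
T | F | F | T | F
F | T | F | T | T
T | T | F | T | T
F | F | T | F | F
T | F | T | T | T
F | T | T | T | T
T | T | T | T | T
They differ at row 1 (m=F, s=F, w=F): φ=F but ψ=T.

No, they are not logically equivalent.


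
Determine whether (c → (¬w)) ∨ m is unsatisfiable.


Truth table over {c, m, w}:
c | m | w | φ
-------------
F | F | F | T
T | F | F | T
F | T | F | T
T | T | F | T
F | F | T | T
T | F | T | F
F | T | T | T
T | T | T | T
Satisfying assignment at row 1: c=F, m=F, w=F gives T.

No, it is not a contradiction.


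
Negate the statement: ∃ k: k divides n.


¬(∀ x: φ) = ∃ x: ¬φ, and ¬(∃ x: φ) = ∀ x: ¬φ.
Apply to the existential statement.

∀ k: ¬(k divides n)


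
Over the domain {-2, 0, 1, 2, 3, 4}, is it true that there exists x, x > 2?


Evaluate the predicate on each element: -2:F, 0:F, 1:F, 2:F, 3:T, 4:T.
Witness x = 3 satisfies the predicate.

T


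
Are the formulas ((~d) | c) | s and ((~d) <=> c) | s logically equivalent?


Compare truth tables:
c | d | s | φ | ψ
-----------------
False | False | False | True | False
True | False | False | True | True
False | True | False | False | True
True | True | False | True | False
False | False | True | True | True
True | False | True | True | True
False | True | True | True | True
True | True | True | True | True
They differ at row 1 (c=False, d=False, s=False): φ=True but ψ=False.

No, they are not logically equivalent.


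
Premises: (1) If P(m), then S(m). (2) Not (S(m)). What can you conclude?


Modus tollens: from (P → Q) and ¬Q, infer ¬P.
Q = 'S(m)' is denied; since P → Q, P must also fail.

Not (P(m)).


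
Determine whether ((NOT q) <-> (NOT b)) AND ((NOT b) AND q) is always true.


Build the truth table over {b, q}:
b | q | φ
---------
F | F | F
T | F | F
F | T | F
T | T | F
Counterexample at row 1: with b=F, q=F, the formula is F.

No, it is not a tautology.


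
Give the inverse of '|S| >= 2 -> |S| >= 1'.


The inverse of (P → Q) is (¬P → ¬Q). It is equivalent to the converse, not to the original.
Here P = '|S| >= 2' and Q = '|S| >= 1'.

If not (|S| >= 2), then not (|S| >= 1).


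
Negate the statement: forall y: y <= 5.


¬(forall x: φ) = exists x: ¬φ, and ¬(exists x: φ) = forall x: ¬φ.
Apply to the universal statement.

exists y: ~(y <= 5)


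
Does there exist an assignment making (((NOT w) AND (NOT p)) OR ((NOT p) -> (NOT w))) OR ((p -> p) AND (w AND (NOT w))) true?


Search for a satisfying assignment over {p, w}.
Try p=F, w=F: the formula evaluates to T.
A satisfying assignment exists.

Satisfiable.


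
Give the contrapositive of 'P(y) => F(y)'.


The contrapositive of (P → Q) is (¬Q → ¬P); it is logically equivalent to the original.
Here P = 'P(y)' and Q = 'F(y)'.

If not (F(y)), then not (P(y)).


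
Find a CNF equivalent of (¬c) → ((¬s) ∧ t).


Step 1: Rewrite (¬c) → ((¬s) ∧ t) as ¬(¬c) ∨ ((¬s) ∧ t).
Step 2: Distribute ∨ over ∧.
Step 3: Eliminate any double negations (¬¬X = X).

(c ∨ (¬s)) ∧ (c ∨ t)


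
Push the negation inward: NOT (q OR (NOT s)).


De Morgan: the negation of a disjunction is the conjunction of the negations.
Distribute NOT across OR, flipping it to AND, and negate each literal.

(NOT q) AND s


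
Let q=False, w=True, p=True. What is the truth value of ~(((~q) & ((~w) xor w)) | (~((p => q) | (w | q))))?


Substitute q=False, w=True, p=True:
~q = True
~w = False
(~w) xor w = False xor True = True
(~q) & ((~w) xor w) = True & True = True
p => q = True => False = False
w | q = True | False = True
(p => q) | (w | q) = False | True = True
~((p => q) | (w | q)) = False
((~q) & ((~w) xor w)) | (~((p => q) | (w | q))) = True | False = True
~(((~q) & ((~w) xor w)) | (~((p => q) | (w | q)))) = False

False


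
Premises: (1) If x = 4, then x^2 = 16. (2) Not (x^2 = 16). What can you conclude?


Modus tollens: from (P → Q) and ¬Q, infer ¬P.
Q = 'x^2 = 16' is denied; since P → Q, P must also fail.

Not (x = 4).


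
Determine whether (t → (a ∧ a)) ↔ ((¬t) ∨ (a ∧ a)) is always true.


Build the truth table over {a, t}:
a | t | φ
---------
F | F | T
T | F | T
F | T | T
T | T | T
Every row evaluates to true.

Yes, it is a tautology.


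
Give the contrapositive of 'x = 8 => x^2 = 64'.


The contrapositive of (P → Q) is (¬Q → ¬P); it is logically equivalent to the original.
Here P = 'x = 8' and Q = 'x^2 = 64'.

If not (x^2 = 64), then not (x = 8).


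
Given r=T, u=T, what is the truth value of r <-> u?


Biconditional is true when both operands have the same truth value.
Substitute: r=T, u=T.
T <-> T evaluates to T.

T


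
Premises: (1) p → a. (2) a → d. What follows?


Hypothetical syllogism: from (P → Q) and (Q → R), infer (P → R).
Chain the two implications through the shared middle term 'a'.

p → d


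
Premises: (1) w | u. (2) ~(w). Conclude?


Disjunctive syllogism: from (P ∨ Q) and ¬P, infer Q.
One disjunct, 'w', is ruled out; the other must hold.

u


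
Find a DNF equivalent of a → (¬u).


Step 1: Rewrite a → (¬u) as ¬a ∨ (¬u).

(¬a) ∨ (¬u)


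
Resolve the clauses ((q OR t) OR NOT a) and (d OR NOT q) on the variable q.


The clauses contain complementary literals q and NOTq.
Resolution eliminates this pair and disjoins the remaining literals (merging duplicates).

((t OR NOT a) OR d)


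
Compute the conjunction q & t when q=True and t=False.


Conjunction is true only when both operands are true.
Substitute: q=True, t=False.
True & False evaluates to False.

False


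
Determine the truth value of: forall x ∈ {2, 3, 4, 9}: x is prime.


Evaluate the predicate on each element: 2:True, 3:True, 4:False, 9:False.
Counterexample x = 4 fails the predicate.

False


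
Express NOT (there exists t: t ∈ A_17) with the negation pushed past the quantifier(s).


¬(for all x: φ) = there exists x: ¬φ, and ¬(there exists x: φ) = for all x: ¬φ.
Apply to the existential statement.

for all t: NOT(t ∈ A_17)


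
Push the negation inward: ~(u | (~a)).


De Morgan: the negation of a disjunction is the conjunction of the negations.
Distribute ~ across |, flipping it to &, and negate each literal.

(~u) & a


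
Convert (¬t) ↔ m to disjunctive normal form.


Step 1: (¬t) ↔ m is true exactly when both agree: ((¬t) ∧ m) ∨ (¬(¬t) ∧ ¬m).
Step 2: Eliminate any double negations (¬¬X = X).

((¬t) ∧ m) ∨ (t ∧ (¬m))


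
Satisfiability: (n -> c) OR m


Search for a satisfying assignment over {c, m, n}.
Try c=F, m=F, n=F: the formula evaluates to T.
A satisfying assignment exists.

Satisfiable.


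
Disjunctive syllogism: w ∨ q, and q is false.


Disjunctive syllogism: from (P ∨ Q) and ¬P, infer Q.
One disjunct, 'q', is ruled out; the other must hold.

w


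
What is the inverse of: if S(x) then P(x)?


The inverse of (P → Q) is (¬P → ¬Q). It is equivalent to the converse, not to the original.
Here P = 'S(x)' and Q = 'P(x)'.

If not (S(x)), then not (P(x)).


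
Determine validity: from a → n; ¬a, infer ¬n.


This is denying the antecedent (fallacy). There exist truth assignments where the premises are all true but the conclusion is false.

Invalid.


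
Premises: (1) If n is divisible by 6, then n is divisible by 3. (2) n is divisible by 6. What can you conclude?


Modus ponens: from (P → Q) and P, infer Q.
P = 'n is divisible by 6' is asserted, and P → Q holds, so Q follows.

n is divisible by 3.


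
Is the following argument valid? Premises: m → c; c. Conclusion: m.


This is affirming the consequent (fallacy). There exist truth assignments where the premises are all true but the conclusion is false.

Invalid.


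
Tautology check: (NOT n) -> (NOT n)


Build the truth table over {n}:
n | φ
-----
F | T
T | T
Every row evaluates to true.

Yes, it is a tautology.


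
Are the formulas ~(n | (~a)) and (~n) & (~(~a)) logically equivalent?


Compare truth tables:
a | n | φ | ψ
-------------
False | False | False | False
True | False | True | True
False | True | False | False
True | True | False | False
The columns φ and ψ agree on every row.

Yes, they are logically equivalent.


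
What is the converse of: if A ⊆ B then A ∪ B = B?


The converse of (P → Q) is (Q → P). It is not in general equivalent to the original.
Here P = 'A ⊆ B' and Q = 'A ∪ B = B'.

If A ∪ B = B, then A ⊆ B.


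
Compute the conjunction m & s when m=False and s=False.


Conjunction is true only when both operands are true.
Substitute: m=False, s=False.
False & False evaluates to False.

False


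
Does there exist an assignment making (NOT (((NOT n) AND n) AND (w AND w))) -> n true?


Search for a satisfying assignment over {n, w}.
Try n=T, w=F: the formula evaluates to T.
A satisfying assignment exists.

Satisfiable.


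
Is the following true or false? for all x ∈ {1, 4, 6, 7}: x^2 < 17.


Evaluate the predicate on each element: 1:T, 4:T, 6:F, 7:F.
Counterexample x = 6 fails the predicate.

F


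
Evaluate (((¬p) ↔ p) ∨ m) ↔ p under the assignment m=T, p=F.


Substitute m=T, p=F:
¬p = T
(¬p) ↔ p = T ↔ F = F
((¬p) ↔ p) ∨ m = F ∨ T = T
(((¬p) ↔ p) ∨ m) ↔ p = T ↔ F = F

F


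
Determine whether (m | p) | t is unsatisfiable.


Truth table over {m, p, t}:
m | p | t | φ
-------------
False | False | False | False
True | False | False | True
False | True | False | True
True | True | False | True
False | False | True | True
True | False | True | True
False | True | True | True
True | True | True | True
Satisfying assignment at row 2: m=True, p=False, t=False gives True.

No, it is not a contradiction.


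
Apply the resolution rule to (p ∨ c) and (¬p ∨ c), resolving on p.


The clauses contain complementary literals p and ¬p.
Resolution eliminates this pair and disjoins the remaining literals (merging duplicates).

c


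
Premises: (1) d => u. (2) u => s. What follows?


Hypothetical syllogism: from (P → Q) and (Q → R), infer (P → R).
Chain the two implications through the shared middle term 'u'.

d => s


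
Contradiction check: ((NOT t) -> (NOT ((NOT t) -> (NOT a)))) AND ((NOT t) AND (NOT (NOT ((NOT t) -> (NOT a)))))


Truth table over {a, t}:
a | t | φ
---------
F | F | F
T | F | F
F | T | F
T | T | F
Every row is false.

Yes, it is a contradiction.


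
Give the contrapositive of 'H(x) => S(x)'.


The contrapositive of (P → Q) is (¬Q → ¬P); it is logically equivalent to the original.
Here P = 'H(x)' and Q = 'S(x)'.

If not (S(x)), then not (H(x)).


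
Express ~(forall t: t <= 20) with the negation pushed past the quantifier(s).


¬(forall x: φ) = exists x: ¬φ, and ¬(exists x: φ) = forall x: ¬φ.
Apply to the universal statement.

exists t: ~(t <= 20)


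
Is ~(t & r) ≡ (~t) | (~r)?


Compare truth tables:
r | t | φ | ψ
-------------
False | False | True | True
True | False | True | True
False | True | True | True
True | True | False | False
The columns φ and ψ agree on every row.

Yes, they are logically equivalent.


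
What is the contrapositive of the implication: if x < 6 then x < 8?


The contrapositive of (P → Q) is (¬Q → ¬P); it is logically equivalent to the original.
Here P = 'x < 6' and Q = 'x < 8'.

If not (x < 8), then not (x < 6).


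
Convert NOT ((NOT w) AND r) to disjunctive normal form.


Step 1: Apply De Morgan: ¬((¬w) ∧ r) = ¬(¬w) ∨ ¬r.
Step 2: Eliminate any double negations (¬¬X = X).

w OR (NOT r)


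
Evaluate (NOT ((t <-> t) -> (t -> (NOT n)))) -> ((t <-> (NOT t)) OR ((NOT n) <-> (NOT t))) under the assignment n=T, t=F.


Substitute n=T, t=F:
… (earlier sub-steps elided)
t -> (NOT n) = F -> F = T
(t <-> t) -> (t -> (NOT n)) = T -> T = T
NOT ((t <-> t) -> (t -> (NOT n))) = F
NOT t = T
t <-> (NOT t) = F <-> T = F
NOT n = F
NOT t = T
(NOT n) <-> (NOT t) = F <-> T = F
(t <-> (NOT t)) OR ((NOT n) <-> (NOT t)) = F OR F = F
(NOT ((t <-> t) -> (t -> (NOT n)))) -> ((t <-> (NOT t)) OR ((NOT n) <-> (NOT t))) = F -> F = T

T


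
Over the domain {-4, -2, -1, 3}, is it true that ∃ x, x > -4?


Evaluate the predicate on each element: -4:F, -2:T, -1:T, 3:T.
Witness x = -2 satisfies the predicate.

T


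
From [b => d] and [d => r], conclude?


Hypothetical syllogism: from (P → Q) and (Q → R), infer (P → R).
Chain the two implications through the shared middle term 'd'.

b => r


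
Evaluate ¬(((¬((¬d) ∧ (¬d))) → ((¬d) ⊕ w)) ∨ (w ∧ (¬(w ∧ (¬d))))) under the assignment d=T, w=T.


Substitute d=T, w=T:
… (earlier sub-steps elided)
¬((¬d) ∧ (¬d)) = T
¬d = F
(¬d) ⊕ w = F ⊕ T = T
(¬((¬d) ∧ (¬d))) → ((¬d) ⊕ w) = T → T = T
¬d = F
w ∧ (¬d) = T ∧ F = F
¬(w ∧ (¬d)) = T
w ∧ (¬(w ∧ (¬d))) = T ∧ T = T
((¬((¬d) ∧ (¬d))) → ((¬d) ⊕ w)) ∨ (w ∧ (¬(w ∧ (¬d)))) = T ∨ T = T
¬(((¬((¬d) ∧ (¬d))) → ((¬d) ⊕ w)) ∨ (w ∧ (¬(w ∧ (¬d))))) = F

F


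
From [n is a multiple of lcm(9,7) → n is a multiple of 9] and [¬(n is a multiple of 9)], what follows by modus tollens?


Modus tollens: from (P → Q) and ¬Q, infer ¬P.
Q = 'n is a multiple of 9' is denied; since P → Q, P must also fail.

Not (n is a multiple of lcm(9,7)).


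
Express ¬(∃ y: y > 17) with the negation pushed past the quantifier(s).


¬(∀ x: φ) = ∃ x: ¬φ, and ¬(∃ x: φ) = ∀ x: ¬φ.
Apply to the existential statement.

∀ y: ¬(y > 17)


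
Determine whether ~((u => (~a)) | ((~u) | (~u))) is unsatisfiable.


Truth table over {a, u}:
a | u | φ
---------
False | False | False
True | False | False
False | True | False
True | True | True
Satisfying assignment at row 4: a=True, u=True gives True.

No, it is not a contradiction.
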